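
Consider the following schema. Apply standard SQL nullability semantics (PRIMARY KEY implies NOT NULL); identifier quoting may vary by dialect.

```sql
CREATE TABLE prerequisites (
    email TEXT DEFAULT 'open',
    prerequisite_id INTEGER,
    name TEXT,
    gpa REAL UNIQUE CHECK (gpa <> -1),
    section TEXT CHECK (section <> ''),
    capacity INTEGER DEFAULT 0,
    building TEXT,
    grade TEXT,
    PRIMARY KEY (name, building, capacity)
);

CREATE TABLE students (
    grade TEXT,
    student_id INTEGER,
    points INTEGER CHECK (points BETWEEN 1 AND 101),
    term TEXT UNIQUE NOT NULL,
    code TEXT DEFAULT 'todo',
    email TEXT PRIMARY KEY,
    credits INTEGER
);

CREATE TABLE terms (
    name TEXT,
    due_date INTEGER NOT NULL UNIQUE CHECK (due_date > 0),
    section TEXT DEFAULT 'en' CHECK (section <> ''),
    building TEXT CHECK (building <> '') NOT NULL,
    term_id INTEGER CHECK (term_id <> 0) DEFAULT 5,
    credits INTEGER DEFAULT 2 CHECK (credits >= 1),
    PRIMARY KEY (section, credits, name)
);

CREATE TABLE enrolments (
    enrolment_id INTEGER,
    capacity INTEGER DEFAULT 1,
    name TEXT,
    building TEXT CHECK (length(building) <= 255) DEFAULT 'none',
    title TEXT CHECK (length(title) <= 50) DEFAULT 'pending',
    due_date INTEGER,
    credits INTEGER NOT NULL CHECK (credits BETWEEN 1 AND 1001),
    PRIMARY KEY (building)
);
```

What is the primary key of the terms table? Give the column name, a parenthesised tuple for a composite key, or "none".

(section, credits, name)

A table-level PRIMARY KEY clause names 3 columns: section, credits, name.
This is a composite key — the combination is unique, not each column individually.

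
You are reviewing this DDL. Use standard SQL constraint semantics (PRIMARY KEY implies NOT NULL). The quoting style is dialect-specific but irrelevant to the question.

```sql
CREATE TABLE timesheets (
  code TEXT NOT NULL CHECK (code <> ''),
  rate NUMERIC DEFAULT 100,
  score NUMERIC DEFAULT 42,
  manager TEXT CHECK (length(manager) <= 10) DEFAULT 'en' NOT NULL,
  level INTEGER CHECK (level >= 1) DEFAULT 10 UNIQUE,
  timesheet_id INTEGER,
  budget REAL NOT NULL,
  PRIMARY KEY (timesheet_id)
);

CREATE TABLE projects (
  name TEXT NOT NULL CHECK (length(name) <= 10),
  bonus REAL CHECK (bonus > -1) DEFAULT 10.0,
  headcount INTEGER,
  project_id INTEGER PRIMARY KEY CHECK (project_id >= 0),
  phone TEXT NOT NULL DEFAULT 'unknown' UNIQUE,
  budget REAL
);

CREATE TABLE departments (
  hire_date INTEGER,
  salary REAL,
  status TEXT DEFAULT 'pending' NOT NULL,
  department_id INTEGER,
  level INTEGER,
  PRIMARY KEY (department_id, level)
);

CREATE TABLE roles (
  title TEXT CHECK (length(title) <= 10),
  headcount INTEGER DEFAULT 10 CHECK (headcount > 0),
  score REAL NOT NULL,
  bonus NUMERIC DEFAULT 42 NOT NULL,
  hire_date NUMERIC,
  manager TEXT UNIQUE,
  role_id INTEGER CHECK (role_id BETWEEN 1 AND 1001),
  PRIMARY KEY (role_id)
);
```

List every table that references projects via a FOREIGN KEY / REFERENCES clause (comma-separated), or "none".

none

No REFERENCES clause anywhere in the schema names projects.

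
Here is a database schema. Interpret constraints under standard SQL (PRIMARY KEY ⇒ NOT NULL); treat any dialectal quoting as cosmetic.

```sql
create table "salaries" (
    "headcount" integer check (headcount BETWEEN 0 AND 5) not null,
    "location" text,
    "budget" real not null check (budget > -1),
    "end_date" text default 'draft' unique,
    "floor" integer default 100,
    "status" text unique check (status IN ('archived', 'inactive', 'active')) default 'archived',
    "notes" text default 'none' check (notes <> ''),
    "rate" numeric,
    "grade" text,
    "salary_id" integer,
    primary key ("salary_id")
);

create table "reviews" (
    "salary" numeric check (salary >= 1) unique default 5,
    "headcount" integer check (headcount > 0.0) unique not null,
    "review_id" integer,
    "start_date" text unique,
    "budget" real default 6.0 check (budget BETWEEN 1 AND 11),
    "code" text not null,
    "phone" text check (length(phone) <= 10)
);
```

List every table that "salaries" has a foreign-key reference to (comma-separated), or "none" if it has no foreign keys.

none

No column in salaries has a REFERENCES clause.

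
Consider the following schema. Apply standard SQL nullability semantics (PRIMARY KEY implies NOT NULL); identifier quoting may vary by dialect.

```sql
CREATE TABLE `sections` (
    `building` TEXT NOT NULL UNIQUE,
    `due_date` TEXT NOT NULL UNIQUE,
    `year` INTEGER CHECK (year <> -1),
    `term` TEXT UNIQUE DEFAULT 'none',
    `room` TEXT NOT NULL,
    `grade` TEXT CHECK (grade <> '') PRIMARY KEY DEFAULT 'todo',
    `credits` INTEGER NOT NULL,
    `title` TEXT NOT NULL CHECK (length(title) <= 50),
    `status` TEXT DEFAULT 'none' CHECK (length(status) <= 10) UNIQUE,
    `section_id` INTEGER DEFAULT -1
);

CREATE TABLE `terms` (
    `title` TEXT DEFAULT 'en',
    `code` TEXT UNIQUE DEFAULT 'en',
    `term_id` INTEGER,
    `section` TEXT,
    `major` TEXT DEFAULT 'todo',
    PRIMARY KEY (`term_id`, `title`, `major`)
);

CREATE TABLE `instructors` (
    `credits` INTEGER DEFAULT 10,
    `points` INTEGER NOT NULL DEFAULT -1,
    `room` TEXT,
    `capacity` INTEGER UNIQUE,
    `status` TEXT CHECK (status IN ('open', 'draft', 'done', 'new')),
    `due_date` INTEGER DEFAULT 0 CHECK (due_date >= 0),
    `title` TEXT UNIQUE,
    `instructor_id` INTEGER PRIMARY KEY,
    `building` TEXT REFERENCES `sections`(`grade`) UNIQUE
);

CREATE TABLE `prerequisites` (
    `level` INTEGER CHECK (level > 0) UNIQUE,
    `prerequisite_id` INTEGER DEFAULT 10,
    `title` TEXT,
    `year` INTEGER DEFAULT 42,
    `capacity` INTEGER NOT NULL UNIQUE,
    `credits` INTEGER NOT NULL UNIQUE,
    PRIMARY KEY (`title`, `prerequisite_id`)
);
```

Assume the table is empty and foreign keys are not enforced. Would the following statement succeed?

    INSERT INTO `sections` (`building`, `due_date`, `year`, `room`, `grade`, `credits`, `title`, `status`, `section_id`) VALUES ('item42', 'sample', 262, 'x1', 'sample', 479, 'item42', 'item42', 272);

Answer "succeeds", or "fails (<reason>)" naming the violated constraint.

succeeds

NOT NULL columns: building is supplied; credits is supplied; due_date is supplied; grade is supplied; room is supplied; title is supplied.
CHECK constraints: 262 satisfies (year <> -1); 'sample' satisfies (grade <> ''); 'item42' satisfies (length(title) <= 50); 'item42' satisfies (length(status) <= 10).
No constraint is violated.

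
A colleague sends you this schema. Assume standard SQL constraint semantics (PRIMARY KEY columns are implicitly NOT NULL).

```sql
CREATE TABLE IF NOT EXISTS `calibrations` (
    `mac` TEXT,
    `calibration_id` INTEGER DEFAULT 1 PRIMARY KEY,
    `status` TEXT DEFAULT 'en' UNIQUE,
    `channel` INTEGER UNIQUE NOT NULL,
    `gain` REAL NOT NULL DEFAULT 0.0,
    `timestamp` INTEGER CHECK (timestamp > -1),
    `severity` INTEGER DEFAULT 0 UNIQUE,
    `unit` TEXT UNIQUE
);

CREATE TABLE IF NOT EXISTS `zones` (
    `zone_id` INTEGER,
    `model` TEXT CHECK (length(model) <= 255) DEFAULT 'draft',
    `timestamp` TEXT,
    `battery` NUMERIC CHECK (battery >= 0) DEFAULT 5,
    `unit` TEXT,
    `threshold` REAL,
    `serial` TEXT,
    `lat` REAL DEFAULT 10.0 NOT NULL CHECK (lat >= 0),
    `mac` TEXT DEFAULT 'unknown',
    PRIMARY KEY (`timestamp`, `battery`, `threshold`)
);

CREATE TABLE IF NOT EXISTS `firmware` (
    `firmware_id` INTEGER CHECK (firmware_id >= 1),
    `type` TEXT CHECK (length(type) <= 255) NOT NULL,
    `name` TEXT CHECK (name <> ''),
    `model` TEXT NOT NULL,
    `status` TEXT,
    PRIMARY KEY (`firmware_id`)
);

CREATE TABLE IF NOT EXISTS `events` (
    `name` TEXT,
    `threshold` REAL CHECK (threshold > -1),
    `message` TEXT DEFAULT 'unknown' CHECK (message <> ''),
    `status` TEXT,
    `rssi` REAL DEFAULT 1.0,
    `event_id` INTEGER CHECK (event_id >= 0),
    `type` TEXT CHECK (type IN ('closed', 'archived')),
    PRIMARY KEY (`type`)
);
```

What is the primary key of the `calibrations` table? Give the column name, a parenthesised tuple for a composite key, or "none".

calibration_id is declared PRIMARY KEY inline on the column.

calibration_id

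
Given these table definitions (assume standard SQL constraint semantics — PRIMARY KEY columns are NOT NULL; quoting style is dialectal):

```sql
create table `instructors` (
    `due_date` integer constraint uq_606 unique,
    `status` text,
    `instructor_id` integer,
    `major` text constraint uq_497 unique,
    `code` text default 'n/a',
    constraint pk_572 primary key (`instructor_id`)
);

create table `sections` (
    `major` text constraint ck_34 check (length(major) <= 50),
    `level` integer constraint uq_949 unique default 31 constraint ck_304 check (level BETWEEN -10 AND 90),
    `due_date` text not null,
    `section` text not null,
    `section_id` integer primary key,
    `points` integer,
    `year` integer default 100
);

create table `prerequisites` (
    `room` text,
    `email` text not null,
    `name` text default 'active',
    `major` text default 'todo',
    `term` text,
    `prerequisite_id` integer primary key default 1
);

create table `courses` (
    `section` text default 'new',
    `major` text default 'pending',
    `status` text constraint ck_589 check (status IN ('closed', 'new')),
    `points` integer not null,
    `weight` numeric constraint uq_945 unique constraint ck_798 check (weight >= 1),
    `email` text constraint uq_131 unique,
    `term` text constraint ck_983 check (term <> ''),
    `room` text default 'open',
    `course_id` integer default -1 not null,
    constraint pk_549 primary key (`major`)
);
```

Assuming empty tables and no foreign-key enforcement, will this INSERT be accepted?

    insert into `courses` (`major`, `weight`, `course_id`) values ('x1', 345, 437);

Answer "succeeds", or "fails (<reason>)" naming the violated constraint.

fails (NOT NULL on points)

points is omitted from the column list and has no DEFAULT, so it would receive NULL.
But points is declared NOT NULL.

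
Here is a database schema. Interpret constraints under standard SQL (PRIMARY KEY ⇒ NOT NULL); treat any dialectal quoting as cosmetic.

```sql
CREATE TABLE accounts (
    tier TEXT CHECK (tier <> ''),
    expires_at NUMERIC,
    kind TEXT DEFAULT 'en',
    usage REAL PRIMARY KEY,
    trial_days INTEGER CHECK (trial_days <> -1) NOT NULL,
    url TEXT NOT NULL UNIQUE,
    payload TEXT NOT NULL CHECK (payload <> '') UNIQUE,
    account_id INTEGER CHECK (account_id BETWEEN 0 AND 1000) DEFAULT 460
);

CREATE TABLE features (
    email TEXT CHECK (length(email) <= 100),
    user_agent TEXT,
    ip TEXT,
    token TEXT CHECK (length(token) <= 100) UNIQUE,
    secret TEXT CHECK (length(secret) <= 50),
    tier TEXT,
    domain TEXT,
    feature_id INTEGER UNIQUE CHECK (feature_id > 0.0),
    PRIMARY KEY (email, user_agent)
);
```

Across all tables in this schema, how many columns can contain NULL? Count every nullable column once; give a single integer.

10

accounts: 4 nullable (tier, expires_at, kind, account_id — PK (usage) and explicit NOT NULL columns excluded).
features: 6 nullable (ip, token, secret, tier, domain, feature_id — PK (email, user_agent) and explicit NOT NULL columns excluded).
Total: 4 + 6 = 10.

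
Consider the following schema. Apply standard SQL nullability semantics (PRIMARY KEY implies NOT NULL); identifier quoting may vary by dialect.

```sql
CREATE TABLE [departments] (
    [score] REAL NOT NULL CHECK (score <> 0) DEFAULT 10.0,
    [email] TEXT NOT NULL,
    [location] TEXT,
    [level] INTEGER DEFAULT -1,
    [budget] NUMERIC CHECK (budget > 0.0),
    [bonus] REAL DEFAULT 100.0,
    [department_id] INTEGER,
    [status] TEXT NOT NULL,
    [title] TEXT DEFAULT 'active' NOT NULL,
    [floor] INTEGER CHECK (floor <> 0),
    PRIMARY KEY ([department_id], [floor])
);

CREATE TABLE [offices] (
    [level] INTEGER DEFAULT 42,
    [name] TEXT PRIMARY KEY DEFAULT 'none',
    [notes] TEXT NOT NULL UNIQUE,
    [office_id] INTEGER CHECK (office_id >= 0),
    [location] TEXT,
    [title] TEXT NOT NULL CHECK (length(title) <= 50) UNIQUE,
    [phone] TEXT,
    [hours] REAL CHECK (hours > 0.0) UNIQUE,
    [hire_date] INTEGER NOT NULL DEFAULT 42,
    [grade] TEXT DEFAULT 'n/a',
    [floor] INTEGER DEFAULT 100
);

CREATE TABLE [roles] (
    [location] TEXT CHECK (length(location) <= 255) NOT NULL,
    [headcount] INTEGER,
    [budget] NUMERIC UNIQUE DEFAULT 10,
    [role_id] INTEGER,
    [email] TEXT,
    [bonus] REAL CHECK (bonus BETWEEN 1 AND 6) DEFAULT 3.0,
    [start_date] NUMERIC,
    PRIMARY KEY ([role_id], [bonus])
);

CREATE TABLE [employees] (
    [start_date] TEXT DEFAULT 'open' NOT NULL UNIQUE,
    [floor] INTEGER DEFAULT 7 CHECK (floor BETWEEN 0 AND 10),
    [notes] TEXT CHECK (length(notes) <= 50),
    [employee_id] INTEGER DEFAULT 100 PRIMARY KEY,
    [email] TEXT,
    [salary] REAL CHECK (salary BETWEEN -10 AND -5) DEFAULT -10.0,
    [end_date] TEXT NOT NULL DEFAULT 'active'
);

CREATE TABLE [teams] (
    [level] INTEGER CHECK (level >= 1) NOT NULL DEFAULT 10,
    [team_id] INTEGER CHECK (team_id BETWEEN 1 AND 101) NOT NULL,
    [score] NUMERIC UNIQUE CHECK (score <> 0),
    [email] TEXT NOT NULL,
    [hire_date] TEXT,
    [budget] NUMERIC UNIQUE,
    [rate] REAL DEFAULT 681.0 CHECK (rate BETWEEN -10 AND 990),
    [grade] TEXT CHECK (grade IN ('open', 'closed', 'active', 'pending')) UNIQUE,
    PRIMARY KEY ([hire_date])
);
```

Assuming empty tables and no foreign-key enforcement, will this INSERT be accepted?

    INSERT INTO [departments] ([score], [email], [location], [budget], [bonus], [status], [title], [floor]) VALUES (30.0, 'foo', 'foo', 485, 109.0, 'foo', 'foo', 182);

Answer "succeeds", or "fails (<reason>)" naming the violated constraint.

fails (NOT NULL on department_id)

department_id is omitted from the column list and has no DEFAULT, so it would receive NULL.
But department_id is part of the PRIMARY KEY (implied NOT NULL).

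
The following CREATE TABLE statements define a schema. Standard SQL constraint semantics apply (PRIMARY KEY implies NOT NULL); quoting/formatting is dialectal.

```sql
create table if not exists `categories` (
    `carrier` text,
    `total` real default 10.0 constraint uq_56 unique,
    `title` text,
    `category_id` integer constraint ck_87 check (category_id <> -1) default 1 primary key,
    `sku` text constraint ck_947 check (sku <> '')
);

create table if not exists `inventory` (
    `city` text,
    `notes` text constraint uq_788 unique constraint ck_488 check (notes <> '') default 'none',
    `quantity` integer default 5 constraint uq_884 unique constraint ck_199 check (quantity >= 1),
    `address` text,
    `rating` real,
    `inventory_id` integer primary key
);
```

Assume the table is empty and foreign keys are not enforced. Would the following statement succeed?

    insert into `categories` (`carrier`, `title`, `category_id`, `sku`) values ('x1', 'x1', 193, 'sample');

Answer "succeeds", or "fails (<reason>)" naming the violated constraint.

NOT NULL columns: category_id is supplied.
CHECK constraints: 193 satisfies (category_id <> -1); 'sample' satisfies (sku <> '').
No constraint is violated.

succeeds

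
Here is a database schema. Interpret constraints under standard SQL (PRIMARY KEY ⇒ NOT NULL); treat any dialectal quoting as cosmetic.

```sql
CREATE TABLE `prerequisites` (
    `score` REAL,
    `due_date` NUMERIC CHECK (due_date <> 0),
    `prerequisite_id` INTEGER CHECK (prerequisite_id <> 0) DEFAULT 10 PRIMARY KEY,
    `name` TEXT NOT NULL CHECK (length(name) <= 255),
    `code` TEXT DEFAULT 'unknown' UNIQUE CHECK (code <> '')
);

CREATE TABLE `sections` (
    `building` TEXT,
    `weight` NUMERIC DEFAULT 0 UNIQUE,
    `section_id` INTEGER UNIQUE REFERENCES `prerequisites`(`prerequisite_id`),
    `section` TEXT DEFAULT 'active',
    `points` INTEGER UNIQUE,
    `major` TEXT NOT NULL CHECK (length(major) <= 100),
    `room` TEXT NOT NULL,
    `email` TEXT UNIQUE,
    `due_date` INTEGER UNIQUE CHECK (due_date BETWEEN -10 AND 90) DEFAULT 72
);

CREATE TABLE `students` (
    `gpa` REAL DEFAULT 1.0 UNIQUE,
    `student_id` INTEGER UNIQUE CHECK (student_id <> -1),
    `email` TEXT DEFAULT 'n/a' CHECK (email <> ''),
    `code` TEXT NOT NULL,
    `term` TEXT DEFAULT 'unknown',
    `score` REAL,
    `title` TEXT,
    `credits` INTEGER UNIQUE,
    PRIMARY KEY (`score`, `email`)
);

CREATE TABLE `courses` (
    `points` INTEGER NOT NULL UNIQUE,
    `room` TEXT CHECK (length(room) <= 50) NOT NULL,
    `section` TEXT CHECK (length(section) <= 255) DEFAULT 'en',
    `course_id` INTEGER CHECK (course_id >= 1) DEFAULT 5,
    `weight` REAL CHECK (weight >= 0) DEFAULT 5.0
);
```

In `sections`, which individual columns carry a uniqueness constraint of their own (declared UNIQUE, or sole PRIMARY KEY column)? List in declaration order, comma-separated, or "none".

weight, section_id, points, email, due_date

- building: no UNIQUE or single-column PK constraint.
- weight: declared UNIQUE → unique.
- section_id: declared UNIQUE → unique.
- section: no UNIQUE or single-column PK constraint.
- points: declared UNIQUE → unique.
- major: no UNIQUE or single-column PK constraint.
- room: no UNIQUE or single-column PK constraint.
- email: declared UNIQUE → unique.
- due_date: declared UNIQUE → unique.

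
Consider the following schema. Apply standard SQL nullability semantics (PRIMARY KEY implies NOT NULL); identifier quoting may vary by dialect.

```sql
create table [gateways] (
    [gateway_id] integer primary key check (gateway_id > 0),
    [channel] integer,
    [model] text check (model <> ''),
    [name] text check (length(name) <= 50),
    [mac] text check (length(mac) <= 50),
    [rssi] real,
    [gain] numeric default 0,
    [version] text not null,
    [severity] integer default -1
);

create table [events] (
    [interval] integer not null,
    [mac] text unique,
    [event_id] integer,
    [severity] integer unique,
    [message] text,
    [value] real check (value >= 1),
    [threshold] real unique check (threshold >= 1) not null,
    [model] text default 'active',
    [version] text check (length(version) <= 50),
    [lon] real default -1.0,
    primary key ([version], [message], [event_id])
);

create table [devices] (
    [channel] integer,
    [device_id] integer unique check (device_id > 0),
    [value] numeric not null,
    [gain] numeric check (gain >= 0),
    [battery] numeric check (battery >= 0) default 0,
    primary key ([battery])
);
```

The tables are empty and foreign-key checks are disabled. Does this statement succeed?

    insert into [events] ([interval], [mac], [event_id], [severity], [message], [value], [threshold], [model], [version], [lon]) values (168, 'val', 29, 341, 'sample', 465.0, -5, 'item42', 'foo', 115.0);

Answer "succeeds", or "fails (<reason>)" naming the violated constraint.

fails (CHECK on threshold)

The value -5 for threshold violates CHECK (threshold >= 1).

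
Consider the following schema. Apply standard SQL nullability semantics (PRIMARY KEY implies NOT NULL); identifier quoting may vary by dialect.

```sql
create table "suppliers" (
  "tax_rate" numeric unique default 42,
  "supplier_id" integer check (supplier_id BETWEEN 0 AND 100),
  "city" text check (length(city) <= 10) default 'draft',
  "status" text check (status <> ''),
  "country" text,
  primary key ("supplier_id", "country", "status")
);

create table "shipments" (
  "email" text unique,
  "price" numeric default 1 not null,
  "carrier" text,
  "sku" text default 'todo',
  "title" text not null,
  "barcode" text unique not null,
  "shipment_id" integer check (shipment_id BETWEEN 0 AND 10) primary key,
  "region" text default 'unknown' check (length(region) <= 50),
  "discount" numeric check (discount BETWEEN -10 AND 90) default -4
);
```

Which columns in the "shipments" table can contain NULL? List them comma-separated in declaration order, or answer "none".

- email: UNIQUE does not imply NOT NULL → nullable.
- price: declared NOT NULL → not nullable.
- carrier: no NOT NULL constraint applies → nullable.
- sku: DEFAULT only fills an omitted column; an explicit NULL is still allowed → nullable.
- title: declared NOT NULL → not nullable.
- barcode: declared NOT NULL → not nullable.
- shipment_id: part of the PRIMARY KEY, which implies NOT NULL → not nullable.
- region: CHECK does not forbid NULL (a CHECK constraint passes when its expression is NULL) → nullable.
- discount: CHECK does not forbid NULL (a CHECK constraint passes when its expression is NULL) → nullable.

email, carrier, sku, region, discount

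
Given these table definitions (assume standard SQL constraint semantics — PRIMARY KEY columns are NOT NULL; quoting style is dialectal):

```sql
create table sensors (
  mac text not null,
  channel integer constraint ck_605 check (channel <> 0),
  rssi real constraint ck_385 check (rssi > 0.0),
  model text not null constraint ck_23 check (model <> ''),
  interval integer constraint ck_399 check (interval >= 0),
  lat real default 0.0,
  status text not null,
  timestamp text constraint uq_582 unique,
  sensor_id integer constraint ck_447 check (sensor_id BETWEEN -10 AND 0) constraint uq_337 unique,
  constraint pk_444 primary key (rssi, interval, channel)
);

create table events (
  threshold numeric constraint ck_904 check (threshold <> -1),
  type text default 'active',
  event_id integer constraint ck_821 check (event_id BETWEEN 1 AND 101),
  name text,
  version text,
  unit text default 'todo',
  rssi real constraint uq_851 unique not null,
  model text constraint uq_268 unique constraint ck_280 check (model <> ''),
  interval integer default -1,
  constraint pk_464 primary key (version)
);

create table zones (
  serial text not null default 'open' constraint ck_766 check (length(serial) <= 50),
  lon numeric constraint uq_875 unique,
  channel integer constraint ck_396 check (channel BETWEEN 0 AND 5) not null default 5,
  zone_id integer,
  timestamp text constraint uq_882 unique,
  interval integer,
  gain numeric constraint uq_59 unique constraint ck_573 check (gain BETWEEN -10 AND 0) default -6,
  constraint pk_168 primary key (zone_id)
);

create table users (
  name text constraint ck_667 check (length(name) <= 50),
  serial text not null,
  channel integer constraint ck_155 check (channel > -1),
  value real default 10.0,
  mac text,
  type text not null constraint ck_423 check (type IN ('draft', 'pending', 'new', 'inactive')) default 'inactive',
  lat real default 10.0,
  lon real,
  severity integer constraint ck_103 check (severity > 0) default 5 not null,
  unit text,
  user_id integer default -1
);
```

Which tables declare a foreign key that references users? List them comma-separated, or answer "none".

No REFERENCES clause anywhere in the schema names users.

none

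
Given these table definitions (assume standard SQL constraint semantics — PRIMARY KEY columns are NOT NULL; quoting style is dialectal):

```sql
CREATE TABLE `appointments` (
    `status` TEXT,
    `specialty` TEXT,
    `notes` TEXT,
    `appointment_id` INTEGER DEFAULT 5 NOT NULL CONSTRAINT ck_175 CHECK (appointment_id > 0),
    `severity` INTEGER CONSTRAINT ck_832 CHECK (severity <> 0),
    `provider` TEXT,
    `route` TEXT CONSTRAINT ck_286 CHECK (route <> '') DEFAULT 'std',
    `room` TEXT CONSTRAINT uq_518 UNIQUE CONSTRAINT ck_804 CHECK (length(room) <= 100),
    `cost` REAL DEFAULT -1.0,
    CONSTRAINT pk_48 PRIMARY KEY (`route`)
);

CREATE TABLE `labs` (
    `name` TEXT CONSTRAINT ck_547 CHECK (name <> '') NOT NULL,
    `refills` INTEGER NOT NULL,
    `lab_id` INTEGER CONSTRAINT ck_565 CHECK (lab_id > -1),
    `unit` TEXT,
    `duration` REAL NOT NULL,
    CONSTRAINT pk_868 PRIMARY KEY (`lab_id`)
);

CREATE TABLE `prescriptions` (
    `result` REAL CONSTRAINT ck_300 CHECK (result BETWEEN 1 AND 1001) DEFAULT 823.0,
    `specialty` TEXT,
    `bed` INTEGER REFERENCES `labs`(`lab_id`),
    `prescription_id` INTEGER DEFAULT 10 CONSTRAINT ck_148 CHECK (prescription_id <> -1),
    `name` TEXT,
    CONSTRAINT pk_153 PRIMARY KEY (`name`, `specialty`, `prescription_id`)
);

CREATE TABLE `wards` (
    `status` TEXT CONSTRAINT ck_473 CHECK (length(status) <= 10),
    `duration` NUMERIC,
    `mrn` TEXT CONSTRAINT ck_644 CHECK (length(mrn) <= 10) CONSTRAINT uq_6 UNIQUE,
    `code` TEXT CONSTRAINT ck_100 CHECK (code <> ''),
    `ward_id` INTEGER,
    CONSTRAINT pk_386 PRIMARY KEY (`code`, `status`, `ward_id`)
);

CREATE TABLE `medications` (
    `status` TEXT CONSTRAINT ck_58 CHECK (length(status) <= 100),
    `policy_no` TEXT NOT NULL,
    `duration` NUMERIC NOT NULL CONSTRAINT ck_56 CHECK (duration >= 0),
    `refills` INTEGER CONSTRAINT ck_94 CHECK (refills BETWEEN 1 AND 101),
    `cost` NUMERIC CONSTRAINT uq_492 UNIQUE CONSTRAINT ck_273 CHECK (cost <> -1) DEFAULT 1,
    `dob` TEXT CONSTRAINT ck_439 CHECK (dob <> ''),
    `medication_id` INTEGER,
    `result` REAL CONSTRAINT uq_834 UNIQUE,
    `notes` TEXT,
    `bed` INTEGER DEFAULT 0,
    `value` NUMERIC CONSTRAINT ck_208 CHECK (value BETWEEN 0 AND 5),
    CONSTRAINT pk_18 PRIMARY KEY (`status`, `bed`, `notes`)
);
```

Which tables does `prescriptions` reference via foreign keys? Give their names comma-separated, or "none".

- bed REFERENCES labs(lab_id).

labs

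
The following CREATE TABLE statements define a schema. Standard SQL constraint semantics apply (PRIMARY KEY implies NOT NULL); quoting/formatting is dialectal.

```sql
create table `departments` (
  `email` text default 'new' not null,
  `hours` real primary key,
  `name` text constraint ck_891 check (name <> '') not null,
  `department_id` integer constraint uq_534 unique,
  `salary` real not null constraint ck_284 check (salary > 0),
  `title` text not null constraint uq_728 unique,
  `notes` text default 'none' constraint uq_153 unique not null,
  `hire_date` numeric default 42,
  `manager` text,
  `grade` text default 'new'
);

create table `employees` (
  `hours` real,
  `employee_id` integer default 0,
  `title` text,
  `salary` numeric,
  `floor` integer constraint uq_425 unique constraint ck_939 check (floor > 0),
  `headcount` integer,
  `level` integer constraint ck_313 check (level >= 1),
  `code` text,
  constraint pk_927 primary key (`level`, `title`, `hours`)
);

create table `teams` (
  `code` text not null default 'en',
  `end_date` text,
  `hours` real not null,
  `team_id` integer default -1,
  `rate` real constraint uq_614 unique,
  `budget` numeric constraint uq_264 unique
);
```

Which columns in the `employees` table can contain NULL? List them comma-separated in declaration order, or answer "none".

- hours: part of the PRIMARY KEY, which implies NOT NULL → not nullable.
- employee_id: DEFAULT only fills an omitted column; an explicit NULL is still allowed → nullable.
- title: part of the PRIMARY KEY, which implies NOT NULL → not nullable.
- salary: no NOT NULL constraint applies → nullable.
- floor: CHECK does not forbid NULL (a CHECK constraint passes when its expression is NULL) → nullable.
- headcount: no NOT NULL constraint applies → nullable.
- level: part of the PRIMARY KEY, which implies NOT NULL → not nullable.
- code: no NOT NULL constraint applies → nullable.

employee_id, salary, floor, headcount, code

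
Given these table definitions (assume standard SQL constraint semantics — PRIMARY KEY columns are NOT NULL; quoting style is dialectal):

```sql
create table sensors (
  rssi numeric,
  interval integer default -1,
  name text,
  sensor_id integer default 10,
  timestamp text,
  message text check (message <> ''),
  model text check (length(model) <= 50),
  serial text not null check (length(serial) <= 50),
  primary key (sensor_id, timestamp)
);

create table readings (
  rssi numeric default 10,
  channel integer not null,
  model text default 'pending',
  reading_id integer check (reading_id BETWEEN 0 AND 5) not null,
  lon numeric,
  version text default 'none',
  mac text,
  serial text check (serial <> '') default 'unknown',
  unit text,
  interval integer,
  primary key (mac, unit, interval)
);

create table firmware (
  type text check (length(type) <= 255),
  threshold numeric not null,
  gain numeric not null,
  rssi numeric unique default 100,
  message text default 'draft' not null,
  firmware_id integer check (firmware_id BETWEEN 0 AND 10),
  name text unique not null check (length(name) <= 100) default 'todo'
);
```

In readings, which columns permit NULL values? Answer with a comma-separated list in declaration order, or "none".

- rssi: DEFAULT only fills an omitted column; an explicit NULL is still allowed → nullable.
- channel: declared NOT NULL → not nullable.
- model: DEFAULT only fills an omitted column; an explicit NULL is still allowed → nullable.
- reading_id: declared NOT NULL → not nullable.
- lon: no NOT NULL constraint applies → nullable.
- version: DEFAULT only fills an omitted column; an explicit NULL is still allowed → nullable.
- mac: part of the PRIMARY KEY, which implies NOT NULL → not nullable.
- serial: CHECK does not forbid NULL (a CHECK constraint passes when its expression is NULL) → nullable.
- unit: part of the PRIMARY KEY, which implies NOT NULL → not nullable.
- interval: part of the PRIMARY KEY, which implies NOT NULL → not nullable.

rssi, model, lon, version, serial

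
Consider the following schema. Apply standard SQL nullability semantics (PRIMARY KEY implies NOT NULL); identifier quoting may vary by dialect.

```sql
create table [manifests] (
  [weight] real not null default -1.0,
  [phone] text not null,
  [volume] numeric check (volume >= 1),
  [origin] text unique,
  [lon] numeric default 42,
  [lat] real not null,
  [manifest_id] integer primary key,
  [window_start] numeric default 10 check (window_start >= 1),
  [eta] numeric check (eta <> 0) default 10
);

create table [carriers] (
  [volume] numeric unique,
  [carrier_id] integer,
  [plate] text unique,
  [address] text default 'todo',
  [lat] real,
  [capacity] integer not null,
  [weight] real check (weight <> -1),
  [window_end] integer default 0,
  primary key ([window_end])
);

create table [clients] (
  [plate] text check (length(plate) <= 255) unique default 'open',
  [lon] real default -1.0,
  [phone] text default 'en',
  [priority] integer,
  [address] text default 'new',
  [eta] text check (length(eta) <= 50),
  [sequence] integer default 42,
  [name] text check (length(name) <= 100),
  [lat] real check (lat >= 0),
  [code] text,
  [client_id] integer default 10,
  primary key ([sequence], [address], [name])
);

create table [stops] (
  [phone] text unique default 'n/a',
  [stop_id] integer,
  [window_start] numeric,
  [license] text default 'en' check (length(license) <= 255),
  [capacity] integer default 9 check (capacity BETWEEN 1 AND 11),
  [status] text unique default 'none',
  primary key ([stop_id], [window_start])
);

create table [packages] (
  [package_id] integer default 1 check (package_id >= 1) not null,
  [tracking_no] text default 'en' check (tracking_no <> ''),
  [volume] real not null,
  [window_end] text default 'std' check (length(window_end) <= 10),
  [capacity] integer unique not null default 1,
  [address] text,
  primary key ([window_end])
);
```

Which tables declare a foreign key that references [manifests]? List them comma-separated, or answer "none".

none

No REFERENCES clause anywhere in the schema names manifests.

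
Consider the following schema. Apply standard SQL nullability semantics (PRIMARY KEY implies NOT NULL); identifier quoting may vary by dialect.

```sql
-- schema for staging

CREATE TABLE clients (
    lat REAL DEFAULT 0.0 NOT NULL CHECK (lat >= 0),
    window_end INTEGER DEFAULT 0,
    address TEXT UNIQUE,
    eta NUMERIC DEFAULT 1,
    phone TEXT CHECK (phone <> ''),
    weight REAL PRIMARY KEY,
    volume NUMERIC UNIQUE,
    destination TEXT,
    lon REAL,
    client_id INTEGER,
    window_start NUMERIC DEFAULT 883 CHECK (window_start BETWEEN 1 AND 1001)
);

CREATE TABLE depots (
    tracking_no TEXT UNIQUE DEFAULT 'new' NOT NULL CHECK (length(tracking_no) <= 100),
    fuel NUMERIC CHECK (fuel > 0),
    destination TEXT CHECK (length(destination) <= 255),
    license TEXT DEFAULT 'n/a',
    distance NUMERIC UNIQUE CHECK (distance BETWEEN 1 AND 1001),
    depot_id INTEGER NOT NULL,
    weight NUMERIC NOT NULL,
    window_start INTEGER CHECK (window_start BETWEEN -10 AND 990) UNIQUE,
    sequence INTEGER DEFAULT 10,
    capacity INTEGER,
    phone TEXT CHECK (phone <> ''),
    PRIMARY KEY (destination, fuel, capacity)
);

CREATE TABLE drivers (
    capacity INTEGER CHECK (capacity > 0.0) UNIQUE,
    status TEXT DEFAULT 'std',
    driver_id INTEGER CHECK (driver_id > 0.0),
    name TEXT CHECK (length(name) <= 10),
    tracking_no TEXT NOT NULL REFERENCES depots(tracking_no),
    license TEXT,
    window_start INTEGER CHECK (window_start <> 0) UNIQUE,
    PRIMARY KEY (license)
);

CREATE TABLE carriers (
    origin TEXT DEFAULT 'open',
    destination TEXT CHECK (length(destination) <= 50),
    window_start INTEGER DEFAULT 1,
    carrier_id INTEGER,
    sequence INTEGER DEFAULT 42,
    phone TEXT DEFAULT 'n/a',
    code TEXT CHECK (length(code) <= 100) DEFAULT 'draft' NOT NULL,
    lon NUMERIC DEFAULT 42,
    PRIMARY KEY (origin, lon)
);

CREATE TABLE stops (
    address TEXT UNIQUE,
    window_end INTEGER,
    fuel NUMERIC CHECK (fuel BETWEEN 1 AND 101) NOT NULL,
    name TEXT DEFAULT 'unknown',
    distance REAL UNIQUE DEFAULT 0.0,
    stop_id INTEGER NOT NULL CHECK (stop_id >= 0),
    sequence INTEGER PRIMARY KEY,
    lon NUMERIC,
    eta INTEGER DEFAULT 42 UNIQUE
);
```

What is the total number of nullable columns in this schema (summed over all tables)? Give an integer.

clients: 9 nullable (window_end, address, eta, phone, volume, destination, lon, client_id, window_start — PK (weight) and explicit NOT NULL columns excluded).
depots: 5 nullable (license, distance, window_start, sequence, phone — PK (destination, fuel, capacity) and explicit NOT NULL columns excluded).
drivers: 5 nullable (capacity, status, driver_id, name, window_start — PK (license) and explicit NOT NULL columns excluded).
carriers: 5 nullable (destination, window_start, carrier_id, sequence, phone — PK (origin, lon) and explicit NOT NULL columns excluded).
stops: 6 nullable (address, window_end, name, distance, lon, eta — PK (sequence) and explicit NOT NULL columns excluded).
Total: 9 + 5 + 5 + 5 + 6 = 30.

30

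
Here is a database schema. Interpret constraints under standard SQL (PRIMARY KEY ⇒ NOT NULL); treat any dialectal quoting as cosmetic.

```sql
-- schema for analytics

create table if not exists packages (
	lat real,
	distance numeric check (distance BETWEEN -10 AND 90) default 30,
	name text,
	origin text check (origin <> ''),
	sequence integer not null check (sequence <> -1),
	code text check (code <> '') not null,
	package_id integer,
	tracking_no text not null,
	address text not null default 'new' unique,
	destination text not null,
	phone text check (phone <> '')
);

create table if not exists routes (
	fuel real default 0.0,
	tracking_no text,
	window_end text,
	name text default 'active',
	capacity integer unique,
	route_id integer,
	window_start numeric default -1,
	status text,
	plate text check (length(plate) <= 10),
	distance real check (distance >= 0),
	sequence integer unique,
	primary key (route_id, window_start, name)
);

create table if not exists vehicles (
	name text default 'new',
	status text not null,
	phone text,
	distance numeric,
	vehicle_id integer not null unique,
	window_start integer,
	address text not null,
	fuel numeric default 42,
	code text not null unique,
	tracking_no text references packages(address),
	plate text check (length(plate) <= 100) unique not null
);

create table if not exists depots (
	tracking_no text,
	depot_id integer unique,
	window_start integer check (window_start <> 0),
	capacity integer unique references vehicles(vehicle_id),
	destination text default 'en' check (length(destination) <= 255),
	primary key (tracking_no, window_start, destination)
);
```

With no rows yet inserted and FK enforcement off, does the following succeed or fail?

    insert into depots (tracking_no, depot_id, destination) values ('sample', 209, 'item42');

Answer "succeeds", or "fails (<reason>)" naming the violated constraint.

window_start is omitted from the column list and has no DEFAULT, so it would receive NULL.
But window_start is part of the PRIMARY KEY (implied NOT NULL).

fails (NOT NULL on window_start)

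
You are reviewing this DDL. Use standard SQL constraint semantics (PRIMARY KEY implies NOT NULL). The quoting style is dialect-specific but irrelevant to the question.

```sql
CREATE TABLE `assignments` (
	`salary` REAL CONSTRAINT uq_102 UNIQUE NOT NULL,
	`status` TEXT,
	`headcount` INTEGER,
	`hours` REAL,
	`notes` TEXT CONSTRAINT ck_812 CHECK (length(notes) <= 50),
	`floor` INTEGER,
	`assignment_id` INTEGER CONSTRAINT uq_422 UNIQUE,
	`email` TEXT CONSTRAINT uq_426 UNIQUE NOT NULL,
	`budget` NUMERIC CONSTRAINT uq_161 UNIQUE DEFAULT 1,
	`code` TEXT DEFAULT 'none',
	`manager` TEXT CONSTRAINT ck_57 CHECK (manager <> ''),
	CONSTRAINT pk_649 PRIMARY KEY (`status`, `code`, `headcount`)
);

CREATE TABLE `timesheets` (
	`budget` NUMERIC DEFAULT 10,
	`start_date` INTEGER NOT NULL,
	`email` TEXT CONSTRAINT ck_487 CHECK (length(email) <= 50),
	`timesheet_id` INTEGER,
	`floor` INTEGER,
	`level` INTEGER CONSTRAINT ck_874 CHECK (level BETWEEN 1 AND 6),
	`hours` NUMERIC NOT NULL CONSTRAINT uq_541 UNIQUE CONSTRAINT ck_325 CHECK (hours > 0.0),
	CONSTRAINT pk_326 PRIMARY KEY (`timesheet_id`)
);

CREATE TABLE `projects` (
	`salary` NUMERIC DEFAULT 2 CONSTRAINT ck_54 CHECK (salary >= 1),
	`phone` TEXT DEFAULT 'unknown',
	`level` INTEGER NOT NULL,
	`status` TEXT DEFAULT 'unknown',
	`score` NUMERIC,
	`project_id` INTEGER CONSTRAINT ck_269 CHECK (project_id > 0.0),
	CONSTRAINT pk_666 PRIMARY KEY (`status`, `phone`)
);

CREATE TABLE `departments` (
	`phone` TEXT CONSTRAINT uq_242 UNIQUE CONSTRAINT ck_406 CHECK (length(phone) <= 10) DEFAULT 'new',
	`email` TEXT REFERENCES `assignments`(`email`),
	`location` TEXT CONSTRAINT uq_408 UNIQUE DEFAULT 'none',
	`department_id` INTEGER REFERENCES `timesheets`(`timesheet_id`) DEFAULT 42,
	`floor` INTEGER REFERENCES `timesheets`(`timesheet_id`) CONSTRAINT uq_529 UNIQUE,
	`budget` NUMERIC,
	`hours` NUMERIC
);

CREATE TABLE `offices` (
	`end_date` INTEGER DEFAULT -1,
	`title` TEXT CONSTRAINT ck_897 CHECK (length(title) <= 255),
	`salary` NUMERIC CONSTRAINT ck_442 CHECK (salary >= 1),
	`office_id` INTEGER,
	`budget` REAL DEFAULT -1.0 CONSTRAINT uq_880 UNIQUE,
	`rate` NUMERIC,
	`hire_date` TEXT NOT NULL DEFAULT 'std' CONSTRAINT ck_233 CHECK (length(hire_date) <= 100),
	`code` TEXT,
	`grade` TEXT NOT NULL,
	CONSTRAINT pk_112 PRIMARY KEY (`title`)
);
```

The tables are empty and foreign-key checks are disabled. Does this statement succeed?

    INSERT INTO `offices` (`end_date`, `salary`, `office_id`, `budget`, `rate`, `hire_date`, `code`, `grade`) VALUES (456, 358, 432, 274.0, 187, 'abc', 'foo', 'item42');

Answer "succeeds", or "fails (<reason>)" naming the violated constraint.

title is omitted from the column list and has no DEFAULT, so it would receive NULL.
But title is part of the PRIMARY KEY (implied NOT NULL).

fails (NOT NULL on title)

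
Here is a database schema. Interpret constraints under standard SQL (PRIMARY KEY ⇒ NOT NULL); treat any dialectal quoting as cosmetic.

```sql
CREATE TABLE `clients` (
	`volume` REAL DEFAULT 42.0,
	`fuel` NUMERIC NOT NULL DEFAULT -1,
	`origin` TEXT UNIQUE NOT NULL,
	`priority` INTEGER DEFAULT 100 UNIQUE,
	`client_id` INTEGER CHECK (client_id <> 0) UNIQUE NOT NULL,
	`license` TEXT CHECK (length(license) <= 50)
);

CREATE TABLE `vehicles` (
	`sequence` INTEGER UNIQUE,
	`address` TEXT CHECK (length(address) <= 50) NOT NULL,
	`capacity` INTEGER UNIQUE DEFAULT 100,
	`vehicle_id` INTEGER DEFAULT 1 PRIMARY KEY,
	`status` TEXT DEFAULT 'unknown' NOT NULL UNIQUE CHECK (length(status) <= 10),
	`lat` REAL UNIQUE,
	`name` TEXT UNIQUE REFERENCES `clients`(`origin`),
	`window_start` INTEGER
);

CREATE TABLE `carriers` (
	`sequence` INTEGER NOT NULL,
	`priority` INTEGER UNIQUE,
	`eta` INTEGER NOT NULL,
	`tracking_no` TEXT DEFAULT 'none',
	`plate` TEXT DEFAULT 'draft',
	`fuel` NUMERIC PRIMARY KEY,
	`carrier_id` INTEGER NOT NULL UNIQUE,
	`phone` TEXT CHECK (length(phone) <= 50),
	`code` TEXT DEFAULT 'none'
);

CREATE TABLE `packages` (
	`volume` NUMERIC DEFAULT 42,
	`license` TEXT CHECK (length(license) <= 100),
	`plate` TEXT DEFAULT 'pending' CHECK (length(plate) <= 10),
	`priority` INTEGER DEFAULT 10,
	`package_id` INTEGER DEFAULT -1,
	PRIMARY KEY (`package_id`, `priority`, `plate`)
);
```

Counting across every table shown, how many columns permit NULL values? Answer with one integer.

15

clients: 3 nullable (volume, priority, license — PK none and explicit NOT NULL columns excluded).
vehicles: 5 nullable (sequence, capacity, lat, name, window_start — PK (vehicle_id) and explicit NOT NULL columns excluded).
carriers: 5 nullable (priority, tracking_no, plate, phone, code — PK (fuel) and explicit NOT NULL columns excluded).
packages: 2 nullable (volume, license — PK (package_id, priority, plate) and explicit NOT NULL columns excluded).
Total: 3 + 5 + 5 + 2 = 15.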